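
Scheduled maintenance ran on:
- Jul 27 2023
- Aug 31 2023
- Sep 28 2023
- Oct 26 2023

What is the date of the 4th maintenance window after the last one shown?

All Thursdays; the gaps (35, 28, 28) vary with month length.
This is the last Thursday of each month.
Last Thursday of November 2023: Nov 30 2023.
Last Thursday of December 2023: Dec 28 2023.
Last Thursday of January 2024: Jan 25 2024.
February 2024 ends with Thursday Feb 29 2024.

Feb 29 2024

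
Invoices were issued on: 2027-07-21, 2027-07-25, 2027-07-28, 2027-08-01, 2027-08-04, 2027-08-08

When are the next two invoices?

The gap pattern 4, 3, 4, 3, 4 repeats every 2 events.
These are the Wednesdays and Sundays of each week.
The following Wednesday is 2027-08-11.
Next Sunday: 2027-08-15.

2027-08-11, 2027-08-15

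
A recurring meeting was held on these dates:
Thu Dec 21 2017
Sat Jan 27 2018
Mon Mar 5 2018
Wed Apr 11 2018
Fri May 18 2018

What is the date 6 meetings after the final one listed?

Gaps between consecutive events: 37, 37, 37, 37 days — a constant 37-day interval.
Fri May 18 2018 + 37 days = Sun Jun 24 2018.
Sun Jun 24 2018 + 37 days = Tue Jul 31 2018.
Tue Jul 31 2018 + 37 days = Thu Sep 6 2018.
Thu Sep 6 2018 + 37 days = Sat Oct 13 2018.
Sat Oct 13 2018 + 37 days = Mon Nov 19 2018.
Mon Nov 19 2018 + 37 days = Wed Dec 26 2018.

Wed Dec 26 2018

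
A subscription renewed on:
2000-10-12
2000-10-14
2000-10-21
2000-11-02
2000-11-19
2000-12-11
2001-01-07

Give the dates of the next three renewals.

Gaps: 2, 7, 12, 17, 22, 27 days — each gap is 5 larger than the previous one.
Next gap: 32 days. 2001-01-07 + 32 days = 2001-02-08.
Next gap: 37 days. 2001-02-08 + 37 days = 2001-03-17.
Next gap: 42 days. 2001-03-17 + 42 days = 2001-04-28.

2001-02-08, 2001-03-17, 2001-04-28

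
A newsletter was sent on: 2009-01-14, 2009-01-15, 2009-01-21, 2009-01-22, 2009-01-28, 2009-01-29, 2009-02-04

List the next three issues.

The gap pattern 1, 6, 1, 6, 1, 6 repeats every 2 events.
These are the Wednesdays and Thursdays of each week.
The following Thursday is 2009-02-05.
Next Wednesday: 2009-02-11.
Next Thursday: 2009-02-12.

2009-02-05, 2009-02-11, 2009-02-12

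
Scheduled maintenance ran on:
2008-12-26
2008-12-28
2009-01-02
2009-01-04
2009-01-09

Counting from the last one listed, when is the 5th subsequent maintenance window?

2009-01-25

Gaps: 2, 5, 2, 5 days — not constant, but cyclic with period 2.
The events fall on every Friday and Sunday.
The following Sunday is 2009-01-11.
Next Friday: 2009-01-16.
Next Sunday: 2009-01-18.
The following Friday is 2009-01-23.
The following Sunday is 2009-01-25.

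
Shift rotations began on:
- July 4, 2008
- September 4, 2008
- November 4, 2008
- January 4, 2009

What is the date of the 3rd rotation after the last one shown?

Each date is the 4th; the gaps (62, 61, 61) track the month lengths.
The rule is the 4th of every 2 months.
March 2009: March 4, 2009.
May 2009: May 4, 2009.
Next: July 2009 → July 4, 2009.

July 4, 2009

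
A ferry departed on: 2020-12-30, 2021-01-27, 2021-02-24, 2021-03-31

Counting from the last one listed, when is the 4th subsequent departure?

These are Wednesdays with 28, 28, 35-day gaps.
Each is the final Wednesday of its month — 2020-12-30 is past the 28th, so '4th Wednesday' doesn't fit.
April 2021 ends with Wednesday 2021-04-28.
May 2021 ends with Wednesday 2021-05-26.
Last Wednesday of June 2021: 2021-06-30.
July 2021 ends with Wednesday 2021-07-28.

2021-07-28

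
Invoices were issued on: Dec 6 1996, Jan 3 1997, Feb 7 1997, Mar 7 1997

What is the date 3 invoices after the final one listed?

Jun 6 1997

All dates are Fridays, 28, 35, 28 days apart.
Specifically, the 1st Friday of each month.
1st Friday of April 1997: Apr 4 1997.
1st Friday of May 1997: May 2 1997.
1st Friday of June 1997: Jun 6 1997.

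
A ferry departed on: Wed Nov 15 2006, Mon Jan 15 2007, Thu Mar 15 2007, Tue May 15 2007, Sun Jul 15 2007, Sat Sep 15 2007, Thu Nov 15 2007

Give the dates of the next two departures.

Tue Jan 15 2008, Sat Mar 15 2008

Gaps: 61, 59, 61, 61, 62, 61 days — not constant. Every event is on the 15th of the month.
Pattern: the 15th of every 2 months.
January 2008: Tue Jan 15 2008.
Next: March 2008 → Sat Mar 15 2008.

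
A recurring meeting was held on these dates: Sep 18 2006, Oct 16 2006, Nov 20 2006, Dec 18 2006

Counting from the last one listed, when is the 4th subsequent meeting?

These are Mondays at 28- or 35-day spacing (28, 35, 28).
The pattern: 3rd Monday of the month.
3rd Monday of January 2007: Jan 15 2007.
February 2007 — 3rd Monday is Feb 19 2007.
March 2007 — 3rd Monday is Mar 19 2007.
April 2007 — 3rd Monday is Apr 16 2007.

Apr 16 2007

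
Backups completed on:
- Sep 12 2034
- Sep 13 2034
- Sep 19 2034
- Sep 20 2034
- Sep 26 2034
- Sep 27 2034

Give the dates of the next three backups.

The gap pattern 1, 6, 1, 6, 1 repeats every 2 events.
These are the Tuesdays and Wednesdays of each week.
Next Tuesday: Oct 3 2034.
Next Wednesday: Oct 4 2034.
Next Tuesday: Oct 10 2034.

Oct 3 2034, Oct 4 2034, Oct 10 2034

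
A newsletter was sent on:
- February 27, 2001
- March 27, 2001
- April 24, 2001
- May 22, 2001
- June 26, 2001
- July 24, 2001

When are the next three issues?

These are Tuesdays at 28- or 35-day spacing (28, 28, 28, 35, 28).
The pattern: 4th Tuesday of the month.
August 2001 — 4th Tuesday is August 28, 2001.
4th Tuesday of September 2001: September 25, 2001.
4th Tuesday of October 2001: October 23, 2001.

August 28, 2001; September 25, 2001; October 23, 2001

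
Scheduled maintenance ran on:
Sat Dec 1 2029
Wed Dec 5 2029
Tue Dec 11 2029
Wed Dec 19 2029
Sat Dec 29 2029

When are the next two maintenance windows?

Thu Jan 10 2030, Thu Jan 24 2030

Intervals are 4, 6, 8, 10 days — an arithmetic progression with common difference 2.
Next gap: 12 days. Sat Dec 29 2029 + 12 days = Thu Jan 10 2030.
Next gap: 14 days. Thu Jan 10 2030 + 14 days = Thu Jan 24 2030.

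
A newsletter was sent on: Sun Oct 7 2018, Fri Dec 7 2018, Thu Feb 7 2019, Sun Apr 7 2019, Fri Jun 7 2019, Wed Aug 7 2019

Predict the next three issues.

Mon Oct 7 2019, Sat Dec 7 2019, Fri Feb 7 2020

Gaps: 61, 62, 59, 61, 61 days — not constant. Every event is on the 7th of the month.
Pattern: the 7th of every 2 months.
Next: October 2019 → Mon Oct 7 2019.
Next: December 2019 → Sat Dec 7 2019.
Next: February 2020 → Fri Feb 7 2020.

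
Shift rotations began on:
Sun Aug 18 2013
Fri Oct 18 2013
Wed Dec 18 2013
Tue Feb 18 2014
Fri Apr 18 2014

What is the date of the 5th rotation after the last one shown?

Wed Feb 18 2015

Gaps: 61, 61, 62, 59 days — not constant. Every event is on the 18th of the month.
Pattern: the 18th of every 2 months.
Next: June 2014 → Wed Jun 18 2014.
Next: August 2014 → Mon Aug 18 2014.
Next: October 2014 → Sat Oct 18 2014.
December 2014: Thu Dec 18 2014.
February 2015: Wed Feb 18 2015.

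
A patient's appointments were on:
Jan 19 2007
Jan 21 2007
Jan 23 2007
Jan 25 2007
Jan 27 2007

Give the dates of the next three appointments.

Gaps between consecutive events: 2, 2, 2, 2 days — a constant 2-day interval.
Jan 27 2007 + 2 days = Jan 29 2007.
Jan 29 2007 + 2 days = Jan 31 2007.
Jan 31 2007 + 2 days = Feb 2 2007.

Jan 29 2007, Jan 31 2007, Feb 2 2007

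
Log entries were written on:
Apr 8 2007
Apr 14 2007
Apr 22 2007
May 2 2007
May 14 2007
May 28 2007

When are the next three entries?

Jun 13 2007, Jul 1 2007, Jul 21 2007

Gaps: 6, 8, 10, 12, 14 days — each gap is 2 larger than the previous one.
Next gap: 16 days. May 28 2007 + 16 days = Jun 13 2007.
Next gap: 18 days. Jun 13 2007 + 18 days = Jul 1 2007.
Next gap: 20 days. Jul 1 2007 + 20 days = Jul 21 2007.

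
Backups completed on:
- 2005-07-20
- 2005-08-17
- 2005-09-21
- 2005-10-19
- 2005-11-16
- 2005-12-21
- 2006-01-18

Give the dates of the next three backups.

2006-02-15, 2006-03-15, 2006-04-19

These are Wednesdays at 28- or 35-day spacing (28, 35, 28, 28, 35, 28).
The pattern: 3rd Wednesday of the month.
3rd Wednesday of February 2006: 2006-02-15.
3rd Wednesday of March 2006: 2006-03-15.
April 2006 — 3rd Wednesday is 2006-04-19.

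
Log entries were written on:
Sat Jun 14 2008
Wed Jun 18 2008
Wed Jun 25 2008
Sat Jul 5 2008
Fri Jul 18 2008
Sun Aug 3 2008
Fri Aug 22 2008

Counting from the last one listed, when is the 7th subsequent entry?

Fri Mar 27 2009

Intervals are 4, 7, 10, 13, 16, 19 days — an arithmetic progression with common difference 3.
Next gap: 22 days. Fri Aug 22 2008 + 22 days = Sat Sep 13 2008.
Next gap: 25 days. Sat Sep 13 2008 + 25 days = Wed Oct 8 2008.
Next gap: 28 days. Wed Oct 8 2008 + 28 days = Wed Nov 5 2008.
Next gap: 31 days. Wed Nov 5 2008 + 31 days = Sat Dec 6 2008.
Next gap: 34 days. Sat Dec 6 2008 + 34 days = Fri Jan 9 2009.
Next gap: 37 days. Fri Jan 9 2009 + 37 days = Sun Feb 15 2009.
Next gap: 40 days. Sun Feb 15 2009 + 40 days = Fri Mar 27 2009.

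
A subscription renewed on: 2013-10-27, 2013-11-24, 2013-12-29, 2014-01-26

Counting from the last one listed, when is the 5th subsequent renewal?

Every date is a Sunday; gaps 28, 35, 28 days.
Each is the last Sunday of its month (at least one falls on the 29th or later, ruling out '4th Sunday').
February 2014 ends with Sunday 2014-02-23.
Last Sunday of March 2014: 2014-03-30.
April 2014 ends with Sunday 2014-04-27.
May 2014 ends with Sunday 2014-05-25.
June 2014 ends with Sunday 2014-06-29.

2014-06-29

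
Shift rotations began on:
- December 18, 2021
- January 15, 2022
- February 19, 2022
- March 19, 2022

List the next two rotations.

April 16, 2022; May 21, 2022

These are Saturdays at 28- or 35-day spacing (28, 35, 28).
The pattern: 3rd Saturday of the month.
3rd Saturday of April 2022: April 16, 2022.
May 2022 — 3rd Saturday is May 21, 2022.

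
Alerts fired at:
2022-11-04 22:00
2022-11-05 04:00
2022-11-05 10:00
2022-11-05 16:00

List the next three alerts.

The interval is a steady 6 hours (6, 6, 6).
2022-11-05 16:00 + 6 h = 2022-11-05 22:00.
2022-11-05 22:00 + 6 h = 2022-11-06 04:00.
2022-11-06 04:00 + 6 h = 2022-11-06 10:00.

2022-11-05 22:00, 2022-11-06 04:00, 2022-11-06 10:00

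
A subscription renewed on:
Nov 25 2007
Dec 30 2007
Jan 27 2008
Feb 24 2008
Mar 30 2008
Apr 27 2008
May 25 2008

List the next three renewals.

These are Sundays with 35, 28, 28, 35, 28, 28-day gaps.
Each is the final Sunday of its month — Dec 30 2007 is past the 28th, so '4th Sunday' doesn't fit.
Last Sunday of June 2008: Jun 29 2008.
Last Sunday of July 2008: Jul 27 2008.
August 2008 ends with Sunday Aug 31 2008.

Jun 29 2008, Jul 27 2008, Aug 31 2008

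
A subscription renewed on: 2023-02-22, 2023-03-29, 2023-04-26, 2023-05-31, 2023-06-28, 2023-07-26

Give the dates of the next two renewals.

2023-08-30, 2023-09-27

These are Wednesdays with 35, 28, 35, 28, 28-day gaps.
Each is the final Wednesday of its month — 2023-03-29 is past the 28th, so '4th Wednesday' doesn't fit.
Last Wednesday of August 2023: 2023-08-30.
Last Wednesday of September 2023: 2023-09-27.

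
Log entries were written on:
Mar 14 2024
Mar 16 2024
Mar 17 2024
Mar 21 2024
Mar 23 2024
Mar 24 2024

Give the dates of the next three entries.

Gaps: 2, 1, 4, 2, 1 days — not constant, but cyclic with period 3.
The events fall on every Thursday, Saturday and Sunday.
Next Thursday: Mar 28 2024.
The following Saturday is Mar 30 2024.
The following Sunday is Mar 31 2024.

Mar 28 2024, Mar 30 2024, Mar 31 2024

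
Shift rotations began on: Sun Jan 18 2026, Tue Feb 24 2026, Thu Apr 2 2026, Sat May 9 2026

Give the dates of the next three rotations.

Mon Jun 15 2026, Wed Jul 22 2026, Fri Aug 28 2026

Every event comes 37 days after the last (37, 37, 37).
Sat May 9 2026 + 37 days = Mon Jun 15 2026.
Mon Jun 15 2026 + 37 days = Wed Jul 22 2026.
Wed Jul 22 2026 + 37 days = Fri Aug 28 2026.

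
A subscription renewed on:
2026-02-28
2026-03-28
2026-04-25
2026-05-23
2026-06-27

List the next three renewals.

Gaps: 28, 28, 28, 35 days — a mix of 28 and 35. Every date is a Saturday.
Each is the 4th Saturday of its month.
4th Saturday of July 2026: 2026-07-25.
August 2026 — 4th Saturday is 2026-08-22.
4th Saturday of September 2026: 2026-09-26.

2026-07-25, 2026-08-22, 2026-09-26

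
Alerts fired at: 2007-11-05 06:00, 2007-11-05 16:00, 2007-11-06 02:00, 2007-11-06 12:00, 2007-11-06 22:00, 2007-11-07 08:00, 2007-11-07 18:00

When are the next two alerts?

Spacing: 10, 10, 10, 10, 10, 10 h — constant 10 h.
2007-11-07 18:00 + 10 h = 2007-11-08 04:00.
2007-11-08 04:00 + 10 h = 2007-11-08 14:00.

2007-11-08 04:00, 2007-11-08 14:00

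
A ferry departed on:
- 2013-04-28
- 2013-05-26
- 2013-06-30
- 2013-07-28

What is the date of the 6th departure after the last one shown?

Every date is a Sunday; gaps 28, 35, 28 days.
Each is the last Sunday of its month (at least one falls on the 29th or later, ruling out '4th Sunday').
Last Sunday of August 2013: 2013-08-25.
Last Sunday of September 2013: 2013-09-29.
Last Sunday of October 2013: 2013-10-27.
November 2013 ends with Sunday 2013-11-24.
Last Sunday of December 2013: 2013-12-29.
January 2014 ends with Sunday 2014-01-26.

2014-01-26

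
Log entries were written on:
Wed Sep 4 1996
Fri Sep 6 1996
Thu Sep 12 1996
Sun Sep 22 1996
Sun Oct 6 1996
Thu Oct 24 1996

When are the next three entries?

Fri Nov 15 1996, Wed Dec 11 1996, Fri Jan 10 1997

Intervals are 2, 6, 10, 14, 18 days — an arithmetic progression with common difference 4.
Next gap: 22 days. Thu Oct 24 1996 + 22 days = Fri Nov 15 1996.
Next gap: 26 days. Fri Nov 15 1996 + 26 days = Wed Dec 11 1996.
Next gap: 30 days. Wed Dec 11 1996 + 30 days = Fri Jan 10 1997.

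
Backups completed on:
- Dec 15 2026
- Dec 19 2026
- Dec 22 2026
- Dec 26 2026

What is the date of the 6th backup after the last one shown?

The gap pattern 4, 3, 4 repeats every 2 events.
These are the Tuesdays and Saturdays of each week.
Next Tuesday: Dec 29 2026.
Next Saturday: Jan 2 2027.
The following Tuesday is Jan 5 2027.
Next Saturday: Jan 9 2027.
Next Tuesday: Jan 12 2027.
Next Saturday: Jan 16 2027.

Jan 16 2027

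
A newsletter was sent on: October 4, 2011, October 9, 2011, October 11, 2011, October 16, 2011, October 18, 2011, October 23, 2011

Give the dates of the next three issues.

The gap pattern 5, 2, 5, 2, 5 repeats every 2 events.
These are the Tuesdays and Sundays of each week.
Next Tuesday: October 25, 2011.
Next Sunday: October 30, 2011.
The following Tuesday is November 1, 2011.

October 25, 2011; October 30, 2011; November 1, 2011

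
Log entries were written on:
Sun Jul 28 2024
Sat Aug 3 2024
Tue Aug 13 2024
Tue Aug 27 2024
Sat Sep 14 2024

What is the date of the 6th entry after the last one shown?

Tue Mar 25 2025

The spacing grows by 4 each time: 6, 10, 14, 18 days.
Next gap: 22 days. Sat Sep 14 2024 + 22 days = Sun Oct 6 2024.
Next gap: 26 days. Sun Oct 6 2024 + 26 days = Fri Nov 1 2024.
Next gap: 30 days. Fri Nov 1 2024 + 30 days = Sun Dec 1 2024.
Next gap: 34 days. Sun Dec 1 2024 + 34 days = Sat Jan 4 2025.
Next gap: 38 days. Sat Jan 4 2025 + 38 days = Tue Feb 11 2025.
Next gap: 42 days. Tue Feb 11 2025 + 42 days = Tue Mar 25 2025.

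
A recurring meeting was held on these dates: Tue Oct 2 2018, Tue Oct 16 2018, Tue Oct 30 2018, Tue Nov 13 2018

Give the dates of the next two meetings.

Every event comes 14 days after the last (14, 14, 14).
Tue Nov 13 2018 + 14 days = Tue Nov 27 2018.
Tue Nov 27 2018 + 14 days = Tue Dec 11 2018.

Tue Nov 27 2018, Tue Dec 11 2018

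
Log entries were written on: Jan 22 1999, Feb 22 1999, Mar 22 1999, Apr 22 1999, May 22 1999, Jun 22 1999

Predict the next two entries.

Jul 22 1999, Aug 22 1999

Each date is the 22nd; the gaps (31, 28, 31, 30, 31) track the month lengths.
The rule is the 22nd of each month.
Next: July 1999 → Jul 22 1999.
August 1999: Aug 22 1999.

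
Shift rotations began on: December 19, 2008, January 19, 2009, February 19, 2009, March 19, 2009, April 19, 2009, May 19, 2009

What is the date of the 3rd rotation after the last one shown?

Gaps: 31, 31, 28, 31, 30 days — not constant. Every event is on the 19th of the month.
Pattern: the 19th of each month.
Next: June 2009 → June 19, 2009.
July 2009: July 19, 2009.
August 2009: August 19, 2009.

August 19, 2009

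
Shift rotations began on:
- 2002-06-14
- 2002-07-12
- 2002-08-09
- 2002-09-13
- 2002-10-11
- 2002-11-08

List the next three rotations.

All dates are Fridays, 28, 28, 35, 28, 28 days apart.
Specifically, the 2nd Friday of each month.
2nd Friday of December 2002: 2002-12-13.
January 2003 — 2nd Friday is 2003-01-10.
February 2003 — 2nd Friday is 2003-02-14.

2002-12-13, 2003-01-10, 2003-02-14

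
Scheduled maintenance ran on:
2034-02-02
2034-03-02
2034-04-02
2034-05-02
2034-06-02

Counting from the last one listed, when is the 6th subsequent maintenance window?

2034-12-02

Gaps: 28, 31, 30, 31 days — not constant. Every event is on the 2nd of the month.
Pattern: the 2nd of each month.
Next: July 2034 → 2034-07-02.
Next: August 2034 → 2034-08-02.
Next: September 2034 → 2034-09-02.
Next: October 2034 → 2034-10-02.
Next: November 2034 → 2034-11-02.
December 2034: 2034-12-02.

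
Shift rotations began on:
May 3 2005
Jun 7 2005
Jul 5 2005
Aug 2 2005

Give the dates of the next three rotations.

Sep 6 2005, Oct 4 2005, Nov 1 2005

All dates are Tuesdays, 35, 28, 28 days apart.
Specifically, the 1st Tuesday of each month.
1st Tuesday of September 2005: Sep 6 2005.
October 2005 — 1st Tuesday is Oct 4 2005.
1st Tuesday of November 2005: Nov 1 2005.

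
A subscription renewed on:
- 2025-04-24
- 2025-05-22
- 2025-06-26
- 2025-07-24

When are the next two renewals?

2025-08-28, 2025-09-25

These are Thursdays at 28- or 35-day spacing (28, 35, 28).
The pattern: 4th Thursday of the month.
August 2025 — 4th Thursday is 2025-08-28.
September 2025 — 4th Thursday is 2025-09-25.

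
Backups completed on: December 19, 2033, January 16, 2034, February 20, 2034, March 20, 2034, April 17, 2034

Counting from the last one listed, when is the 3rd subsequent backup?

July 17, 2034

Gaps: 28, 35, 28, 28 days — a mix of 28 and 35. Every date is a Monday.
Each is the 3rd Monday of its month.
May 2034 — 3rd Monday is May 15, 2034.
June 2034 — 3rd Monday is June 19, 2034.
3rd Monday of July 2034: July 17, 2034.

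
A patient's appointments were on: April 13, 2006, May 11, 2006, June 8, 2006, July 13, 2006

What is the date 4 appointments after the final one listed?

Gaps: 28, 28, 35 days — a mix of 28 and 35. Every date is a Thursday.
Each is the 2nd Thursday of its month.
August 2006 — 2nd Thursday is August 10, 2006.
September 2006 — 2nd Thursday is September 14, 2006.
October 2006 — 2nd Thursday is October 12, 2006.
2nd Thursday of November 2006: November 9, 2006.

November 9, 2006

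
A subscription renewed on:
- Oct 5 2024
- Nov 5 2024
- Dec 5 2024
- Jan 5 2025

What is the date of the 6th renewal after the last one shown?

Jul 5 2025

Each date is the 5th; the gaps (31, 30, 31) track the month lengths.
The rule is the 5th of each month.
February 2025: Feb 5 2025.
March 2025: Mar 5 2025.
Next: April 2025 → Apr 5 2025.
May 2025: May 5 2025.
Next: June 2025 → Jun 5 2025.
July 2025: Jul 5 2025.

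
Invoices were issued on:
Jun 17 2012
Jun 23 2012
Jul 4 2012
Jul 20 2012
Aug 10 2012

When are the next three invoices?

Gaps: 6, 11, 16, 21 days — each gap is 5 larger than the previous one.
Next gap: 26 days. Aug 10 2012 + 26 days = Sep 5 2012.
Next gap: 31 days. Sep 5 2012 + 31 days = Oct 6 2012.
Next gap: 36 days. Oct 6 2012 + 36 days = Nov 11 2012.

Sep 5 2012, Oct 6 2012, Nov 11 2012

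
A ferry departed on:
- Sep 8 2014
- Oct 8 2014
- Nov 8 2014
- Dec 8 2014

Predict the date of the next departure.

The day-of-month is always 8 (30, 31, 30 days between events).
So this recurs on the 8th of each month.
January 2015: Jan 8 2015.

Jan 8 2015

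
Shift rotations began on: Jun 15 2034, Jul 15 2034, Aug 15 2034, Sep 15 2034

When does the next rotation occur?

Oct 15 2034

Each date is the 15th; the gaps (30, 31, 31) track the month lengths.
The rule is the 15th of each month.
October 2034: Oct 15 2034.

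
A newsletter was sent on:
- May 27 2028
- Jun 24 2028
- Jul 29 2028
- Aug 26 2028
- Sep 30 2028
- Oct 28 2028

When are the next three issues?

These are Saturdays with 28, 35, 28, 35, 28-day gaps.
Each is the final Saturday of its month — Jul 29 2028 is past the 28th, so '4th Saturday' doesn't fit.
November 2028 ends with Saturday Nov 25 2028.
December 2028 ends with Saturday Dec 30 2028.
January 2029 ends with Saturday Jan 27 2029.

Nov 25 2028, Dec 30 2028, Jan 27 2029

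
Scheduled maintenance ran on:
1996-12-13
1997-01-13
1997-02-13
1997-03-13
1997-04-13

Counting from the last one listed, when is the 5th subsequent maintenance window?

1997-09-13

Gaps: 31, 31, 28, 31 days — not constant. Every event is on the 13th of the month.
Pattern: the 13th of each month.
Next: May 1997 → 1997-05-13.
Next: June 1997 → 1997-06-13.
July 1997: 1997-07-13.
August 1997: 1997-08-13.
September 1997: 1997-09-13.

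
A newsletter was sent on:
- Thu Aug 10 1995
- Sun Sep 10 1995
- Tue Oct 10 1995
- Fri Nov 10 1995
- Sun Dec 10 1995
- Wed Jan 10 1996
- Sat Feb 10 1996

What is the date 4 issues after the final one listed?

The day-of-month is always 10 (31, 30, 31, 30, 31, 31 days between events).
So this recurs on the 10th of each month.
Next: March 1996 → Sun Mar 10 1996.
Next: April 1996 → Wed Apr 10 1996.
May 1996: Fri May 10 1996.
Next: June 1996 → Mon Jun 10 1996.

Mon Jun 10 1996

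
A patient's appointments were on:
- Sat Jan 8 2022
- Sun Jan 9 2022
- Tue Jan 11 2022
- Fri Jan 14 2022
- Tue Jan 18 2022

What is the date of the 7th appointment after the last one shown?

Tue Mar 15 2022

Gaps: 1, 2, 3, 4 days — each gap is 1 larger than the previous one.
Next gap: 5 days. Tue Jan 18 2022 + 5 days = Sun Jan 23 2022.
Next gap: 6 days. Sun Jan 23 2022 + 6 days = Sat Jan 29 2022.
Next gap: 7 days. Sat Jan 29 2022 + 7 days = Sat Feb 5 2022.
Next gap: 8 days. Sat Feb 5 2022 + 8 days = Sun Feb 13 2022.
Next gap: 9 days. Sun Feb 13 2022 + 9 days = Tue Feb 22 2022.
Next gap: 10 days. Tue Feb 22 2022 + 10 days = Fri Mar 4 2022.
Next gap: 11 days. Fri Mar 4 2022 + 11 days = Tue Mar 15 2022.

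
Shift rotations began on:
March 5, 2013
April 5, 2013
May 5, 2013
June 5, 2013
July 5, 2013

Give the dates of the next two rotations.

August 5, 2013; September 5, 2013

The day-of-month is always 5 (31, 30, 31, 30 days between events).
So this recurs on the 5th of each month.
August 2013: August 5, 2013.
September 2013: September 5, 2013.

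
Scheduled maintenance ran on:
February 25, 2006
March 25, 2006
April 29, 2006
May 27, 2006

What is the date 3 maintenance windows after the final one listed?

Every date is a Saturday; gaps 28, 35, 28 days.
Each is the last Saturday of its month (at least one falls on the 29th or later, ruling out '4th Saturday').
June 2006 ends with Saturday June 24, 2006.
Last Saturday of July 2006: July 29, 2006.
August 2006 ends with Saturday August 26, 2006.

August 26, 2006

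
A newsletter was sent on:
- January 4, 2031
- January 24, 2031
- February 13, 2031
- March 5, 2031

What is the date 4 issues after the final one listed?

May 24, 2031

Every event comes 20 days after the last (20, 20, 20).
March 5, 2031 + 20 days = March 25, 2031.
March 25, 2031 + 20 days = April 14, 2031.
April 14, 2031 + 20 days = May 4, 2031.
May 4, 2031 + 20 days = May 24, 2031.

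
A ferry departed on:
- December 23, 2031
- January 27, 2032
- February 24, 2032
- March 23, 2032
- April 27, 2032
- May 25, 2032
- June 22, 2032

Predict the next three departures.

These are Tuesdays at 28- or 35-day spacing (35, 28, 28, 35, 28, 28).
The pattern: 4th Tuesday of the month.
4th Tuesday of July 2032: July 27, 2032.
4th Tuesday of August 2032: August 24, 2032.
4th Tuesday of September 2032: September 28, 2032.

July 27, 2032; August 24, 2032; September 28, 2032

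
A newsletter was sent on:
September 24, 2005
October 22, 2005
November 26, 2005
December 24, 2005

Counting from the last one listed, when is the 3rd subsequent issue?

These are Saturdays at 28- or 35-day spacing (28, 35, 28).
The pattern: 4th Saturday of the month.
4th Saturday of January 2006: January 28, 2006.
4th Saturday of February 2006: February 25, 2006.
March 2006 — 4th Saturday is March 25, 2006.

March 25, 2006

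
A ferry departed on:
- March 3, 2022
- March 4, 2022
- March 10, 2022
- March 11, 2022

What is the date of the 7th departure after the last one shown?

Every event lands on a Thursday or Friday (gaps cycle 1, 6, 1).
So the schedule is: every Thursday and Friday.
The following Thursday is March 17, 2022.
The following Friday is March 18, 2022.
The following Thursday is March 24, 2022.
The following Friday is March 25, 2022.
The following Thursday is March 31, 2022.
Next Friday: April 1, 2022.
Next Thursday: April 7, 2022.

April 7, 2022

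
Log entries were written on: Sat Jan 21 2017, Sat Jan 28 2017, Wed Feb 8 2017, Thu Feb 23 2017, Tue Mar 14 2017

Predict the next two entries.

Thu Apr 6 2017, Wed May 3 2017

Intervals are 7, 11, 15, 19 days — an arithmetic progression with common difference 4.
Next gap: 23 days. Tue Mar 14 2017 + 23 days = Thu Apr 6 2017.
Next gap: 27 days. Thu Apr 6 2017 + 27 days = Wed May 3 2017.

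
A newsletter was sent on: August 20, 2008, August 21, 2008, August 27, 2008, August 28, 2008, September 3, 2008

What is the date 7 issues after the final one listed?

September 25, 2008

Gaps: 1, 6, 1, 6 days — not constant, but cyclic with period 2.
The events fall on every Wednesday and Thursday.
The following Thursday is September 4, 2008.
Next Wednesday: September 10, 2008.
Next Thursday: September 11, 2008.
Next Wednesday: September 17, 2008.
The following Thursday is September 18, 2008.
The following Wednesday is September 24, 2008.
The following Thursday is September 25, 2008.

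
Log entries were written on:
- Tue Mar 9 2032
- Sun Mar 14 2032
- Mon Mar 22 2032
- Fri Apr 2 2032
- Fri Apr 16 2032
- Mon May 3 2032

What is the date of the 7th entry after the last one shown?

Mon Nov 22 2032

The spacing grows by 3 each time: 5, 8, 11, 14, 17 days.
Next gap: 20 days. Mon May 3 2032 + 20 days = Sun May 23 2032.
Next gap: 23 days. Sun May 23 2032 + 23 days = Tue Jun 15 2032.
Next gap: 26 days. Tue Jun 15 2032 + 26 days = Sun Jul 11 2032.
Next gap: 29 days. Sun Jul 11 2032 + 29 days = Mon Aug 9 2032.
Next gap: 32 days. Mon Aug 9 2032 + 32 days = Fri Sep 10 2032.
Next gap: 35 days. Fri Sep 10 2032 + 35 days = Fri Oct 15 2032.
Next gap: 38 days. Fri Oct 15 2032 + 38 days = Mon Nov 22 2032.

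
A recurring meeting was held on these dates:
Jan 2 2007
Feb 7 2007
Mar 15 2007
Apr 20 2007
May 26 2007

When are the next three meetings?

Jul 1 2007, Aug 6 2007, Sep 11 2007

Gaps between consecutive events: 36, 36, 36, 36 days — a constant 36-day interval.
May 26 2007 + 36 days = Jul 1 2007.
Jul 1 2007 + 36 days = Aug 6 2007.
Aug 6 2007 + 36 days = Sep 11 2007.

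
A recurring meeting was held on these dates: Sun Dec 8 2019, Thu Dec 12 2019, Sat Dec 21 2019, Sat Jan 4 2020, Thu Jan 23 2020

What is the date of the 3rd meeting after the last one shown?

Sun Apr 19 2020

The spacing grows by 5 each time: 4, 9, 14, 19 days.
Next gap: 24 days. Thu Jan 23 2020 + 24 days = Sun Feb 16 2020.
Next gap: 29 days. Sun Feb 16 2020 + 29 days = Mon Mar 16 2020.
Next gap: 34 days. Mon Mar 16 2020 + 34 days = Sun Apr 19 2020.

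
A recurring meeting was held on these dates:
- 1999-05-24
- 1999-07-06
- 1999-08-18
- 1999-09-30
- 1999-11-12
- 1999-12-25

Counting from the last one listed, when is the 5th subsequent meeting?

Every event comes 43 days after the last (43, 43, 43, 43, 43).
1999-12-25 + 43 days = 2000-02-06.
2000-02-06 + 43 days = 2000-03-20.
2000-03-20 + 43 days = 2000-05-02.
2000-05-02 + 43 days = 2000-06-14.
2000-06-14 + 43 days = 2000-07-27.

2000-07-27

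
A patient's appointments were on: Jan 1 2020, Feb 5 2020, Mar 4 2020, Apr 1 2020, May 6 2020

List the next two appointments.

All dates are Wednesdays, 35, 28, 28, 35 days apart.
Specifically, the 1st Wednesday of each month.
1st Wednesday of June 2020: Jun 3 2020.
1st Wednesday of July 2020: Jul 1 2020.

Jun 3 2020, Jul 1 2020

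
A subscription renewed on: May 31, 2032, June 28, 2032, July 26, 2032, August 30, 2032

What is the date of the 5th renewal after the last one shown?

January 31, 2033

Every date is a Monday; gaps 28, 28, 35 days.
Each is the last Monday of its month (at least one falls on the 29th or later, ruling out '4th Monday').
Last Monday of September 2032: September 27, 2032.
Last Monday of October 2032: October 25, 2032.
November 2032 ends with Monday November 29, 2032.
December 2032 ends with Monday December 27, 2032.
January 2033 ends with Monday January 31, 2033.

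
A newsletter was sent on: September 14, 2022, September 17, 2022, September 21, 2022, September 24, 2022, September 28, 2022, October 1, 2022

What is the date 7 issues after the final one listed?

Every event lands on a Wednesday or Saturday (gaps cycle 3, 4, 3, 4, 3).
So the schedule is: every Wednesday and Saturday.
Next Wednesday: October 5, 2022.
Next Saturday: October 8, 2022.
Next Wednesday: October 12, 2022.
Next Saturday: October 15, 2022.
The following Wednesday is October 19, 2022.
Next Saturday: October 22, 2022.
Next Wednesday: October 26, 2022.

October 26, 2022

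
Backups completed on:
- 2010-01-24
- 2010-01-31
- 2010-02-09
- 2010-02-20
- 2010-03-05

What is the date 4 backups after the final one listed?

2010-05-16

Intervals are 7, 9, 11, 13 days — an arithmetic progression with common difference 2.
Next gap: 15 days. 2010-03-05 + 15 days = 2010-03-20.
Next gap: 17 days. 2010-03-20 + 17 days = 2010-04-06.
Next gap: 19 days. 2010-04-06 + 19 days = 2010-04-25.
Next gap: 21 days. 2010-04-25 + 21 days = 2010-05-16.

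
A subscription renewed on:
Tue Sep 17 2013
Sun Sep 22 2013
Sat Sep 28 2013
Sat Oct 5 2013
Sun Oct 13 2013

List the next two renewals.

Tue Oct 22 2013, Fri Nov 1 2013

Gaps: 5, 6, 7, 8 days — each gap is 1 larger than the previous one.
Next gap: 9 days. Sun Oct 13 2013 + 9 days = Tue Oct 22 2013.
Next gap: 10 days. Tue Oct 22 2013 + 10 days = Fri Nov 1 2013.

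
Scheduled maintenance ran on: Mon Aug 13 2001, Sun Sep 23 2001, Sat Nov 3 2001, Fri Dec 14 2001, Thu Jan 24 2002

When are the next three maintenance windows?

The spacing is 41, 41, 41, 41 days — always 41 days.
Thu Jan 24 2002 + 41 days = Wed Mar 6 2002.
Wed Mar 6 2002 + 41 days = Tue Apr 16 2002.
Tue Apr 16 2002 + 41 days = Mon May 27 2002.

Wed Mar 6 2002, Tue Apr 16 2002, Mon May 27 2002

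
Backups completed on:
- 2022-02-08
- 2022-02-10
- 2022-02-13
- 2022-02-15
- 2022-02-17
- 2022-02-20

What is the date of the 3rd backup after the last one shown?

Gaps: 2, 3, 2, 2, 3 days — not constant, but cyclic with period 3.
The events fall on every Tuesday, Thursday and Sunday.
The following Tuesday is 2022-02-22.
Next Thursday: 2022-02-24.
The following Sunday is 2022-02-27.

2022-02-27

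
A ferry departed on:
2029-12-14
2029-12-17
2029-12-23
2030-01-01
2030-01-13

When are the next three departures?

The spacing grows by 3 each time: 3, 6, 9, 12 days.
Next gap: 15 days. 2030-01-13 + 15 days = 2030-01-28.
Next gap: 18 days. 2030-01-28 + 18 days = 2030-02-15.
Next gap: 21 days. 2030-02-15 + 21 days = 2030-03-08.

2030-01-28, 2030-02-15, 2030-03-08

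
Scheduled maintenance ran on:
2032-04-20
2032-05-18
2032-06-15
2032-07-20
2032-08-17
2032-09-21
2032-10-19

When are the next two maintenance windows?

2032-11-16, 2032-12-21

Gaps: 28, 28, 35, 28, 35, 28 days — a mix of 28 and 35. Every date is a Tuesday.
Each is the 3rd Tuesday of its month.
November 2032 — 3rd Tuesday is 2032-11-16.
3rd Tuesday of December 2032: 2032-12-21.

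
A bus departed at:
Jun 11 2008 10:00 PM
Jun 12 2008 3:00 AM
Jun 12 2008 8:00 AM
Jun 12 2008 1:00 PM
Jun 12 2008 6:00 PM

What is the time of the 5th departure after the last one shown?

Jun 13 2008 7:00 PM

The interval is a steady 5 hours (5, 5, 5, 5).
Jun 12 2008 6:00 PM + 5 h = Jun 12 2008 11:00 PM.
Jun 12 2008 11:00 PM + 5 h = Jun 13 2008 4:00 AM.
Jun 13 2008 4:00 AM + 5 h = Jun 13 2008 9:00 AM.
Jun 13 2008 9:00 AM + 5 h = Jun 13 2008 2:00 PM.
Jun 13 2008 2:00 PM + 5 h = Jun 13 2008 7:00 PM.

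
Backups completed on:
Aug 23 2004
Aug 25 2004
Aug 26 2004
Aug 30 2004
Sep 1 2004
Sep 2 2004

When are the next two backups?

Sep 6 2004, Sep 8 2004

The gap pattern 2, 1, 4, 2, 1 repeats every 3 events.
These are the Mondays, Wednesdays and Thursdays of each week.
Next Monday: Sep 6 2004.
Next Wednesday: Sep 8 2004.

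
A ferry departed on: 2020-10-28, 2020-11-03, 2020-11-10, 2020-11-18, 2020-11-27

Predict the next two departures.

The spacing grows by 1 each time: 6, 7, 8, 9 days.
Next gap: 10 days. 2020-11-27 + 10 days = 2020-12-07.
Next gap: 11 days. 2020-12-07 + 11 days = 2020-12-18.

2020-12-07, 2020-12-18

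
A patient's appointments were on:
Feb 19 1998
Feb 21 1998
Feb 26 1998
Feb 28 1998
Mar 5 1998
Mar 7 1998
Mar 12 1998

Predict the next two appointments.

Mar 14 1998, Mar 19 1998

Every event lands on a Thursday or Saturday (gaps cycle 2, 5, 2, 5, 2, 5).
So the schedule is: every Thursday and Saturday.
Next Saturday: Mar 14 1998.
The following Thursday is Mar 19 1998.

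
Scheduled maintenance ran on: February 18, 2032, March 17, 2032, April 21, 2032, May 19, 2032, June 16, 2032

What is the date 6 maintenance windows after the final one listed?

December 15, 2032

All dates are Wednesdays, 28, 35, 28, 28 days apart.
Specifically, the 3rd Wednesday of each month.
3rd Wednesday of July 2032: July 21, 2032.
August 2032 — 3rd Wednesday is August 18, 2032.
3rd Wednesday of September 2032: September 15, 2032.
October 2032 — 3rd Wednesday is October 20, 2032.
3rd Wednesday of November 2032: November 17, 2032.
3rd Wednesday of December 2032: December 15, 2032.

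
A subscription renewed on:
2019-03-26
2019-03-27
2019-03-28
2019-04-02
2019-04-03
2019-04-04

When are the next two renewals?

2019-04-09, 2019-04-10

Every event lands on a Tuesday or Wednesday or Thursday (gaps cycle 1, 1, 5, 1, 1).
So the schedule is: every Tuesday, Wednesday and Thursday.
Next Tuesday: 2019-04-09.
The following Wednesday is 2019-04-10.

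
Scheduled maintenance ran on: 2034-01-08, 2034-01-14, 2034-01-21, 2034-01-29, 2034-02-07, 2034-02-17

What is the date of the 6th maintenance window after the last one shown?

2034-05-09

Gaps: 6, 7, 8, 9, 10 days — each gap is 1 larger than the previous one.
Next gap: 11 days. 2034-02-17 + 11 days = 2034-02-28.
Next gap: 12 days. 2034-02-28 + 12 days = 2034-03-12.
Next gap: 13 days. 2034-03-12 + 13 days = 2034-03-25.
Next gap: 14 days. 2034-03-25 + 14 days = 2034-04-08.
Next gap: 15 days. 2034-04-08 + 15 days = 2034-04-23.
Next gap: 16 days. 2034-04-23 + 16 days = 2034-05-09.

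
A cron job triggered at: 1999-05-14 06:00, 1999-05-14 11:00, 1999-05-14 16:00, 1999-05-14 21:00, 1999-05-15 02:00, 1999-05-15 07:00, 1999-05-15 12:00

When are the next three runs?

Spacing: 5, 5, 5, 5, 5, 5 h — constant 5 h.
1999-05-15 12:00 + 5 h = 1999-05-15 17:00.
1999-05-15 17:00 + 5 h = 1999-05-15 22:00.
1999-05-15 22:00 + 5 h = 1999-05-16 03:00.

1999-05-15 17:00, 1999-05-15 22:00, 1999-05-16 03:00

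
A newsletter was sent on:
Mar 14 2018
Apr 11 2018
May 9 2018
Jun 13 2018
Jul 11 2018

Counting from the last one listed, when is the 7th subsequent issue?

Feb 13 2019

Gaps: 28, 28, 35, 28 days — a mix of 28 and 35. Every date is a Wednesday.
Each is the 2nd Wednesday of its month.
August 2018 — 2nd Wednesday is Aug 8 2018.
September 2018 — 2nd Wednesday is Sep 12 2018.
2nd Wednesday of October 2018: Oct 10 2018.
November 2018 — 2nd Wednesday is Nov 14 2018.
2nd Wednesday of December 2018: Dec 12 2018.
January 2019 — 2nd Wednesday is Jan 9 2019.
February 2019 — 2nd Wednesday is Feb 13 2019.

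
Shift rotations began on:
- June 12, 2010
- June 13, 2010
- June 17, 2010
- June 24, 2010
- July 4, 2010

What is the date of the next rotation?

July 17, 2010

The spacing grows by 3 each time: 1, 4, 7, 10 days.
Next gap: 13 days. July 4, 2010 + 13 days = July 17, 2010.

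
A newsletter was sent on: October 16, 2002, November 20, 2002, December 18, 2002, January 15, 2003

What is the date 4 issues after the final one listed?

All dates are Wednesdays, 35, 28, 28 days apart.
Specifically, the 3rd Wednesday of each month.
3rd Wednesday of February 2003: February 19, 2003.
3rd Wednesday of March 2003: March 19, 2003.
April 2003 — 3rd Wednesday is April 16, 2003.
3rd Wednesday of May 2003: May 21, 2003.

May 21, 2003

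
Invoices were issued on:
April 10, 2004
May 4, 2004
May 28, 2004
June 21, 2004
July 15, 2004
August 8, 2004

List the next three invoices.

September 1, 2004; September 25, 2004; October 19, 2004

Every event comes 24 days after the last (24, 24, 24, 24, 24).
August 8, 2004 + 24 days = September 1, 2004.
September 1, 2004 + 24 days = September 25, 2004.
September 25, 2004 + 24 days = October 19, 2004.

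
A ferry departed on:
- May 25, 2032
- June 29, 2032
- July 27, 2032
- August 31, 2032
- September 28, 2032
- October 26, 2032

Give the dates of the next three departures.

Every date is a Tuesday; gaps 35, 28, 35, 28, 28 days.
Each is the last Tuesday of its month (at least one falls on the 29th or later, ruling out '4th Tuesday').
November 2032 ends with Tuesday November 30, 2032.
Last Tuesday of December 2032: December 28, 2032.
January 2033 ends with Tuesday January 25, 2033.

November 30, 2032; December 28, 2032; January 25, 2033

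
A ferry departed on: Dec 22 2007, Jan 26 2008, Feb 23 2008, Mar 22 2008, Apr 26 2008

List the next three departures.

All dates are Saturdays, 35, 28, 28, 35 days apart.
Specifically, the 4th Saturday of each month.
4th Saturday of May 2008: May 24 2008.
June 2008 — 4th Saturday is Jun 28 2008.
July 2008 — 4th Saturday is Jul 26 2008.

May 24 2008, Jun 28 2008, Jul 26 2008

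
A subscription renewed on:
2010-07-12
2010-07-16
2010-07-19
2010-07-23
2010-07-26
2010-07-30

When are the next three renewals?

Every event lands on a Monday or Friday (gaps cycle 4, 3, 4, 3, 4).
So the schedule is: every Monday and Friday.
Next Monday: 2010-08-02.
The following Friday is 2010-08-06.
Next Monday: 2010-08-09.

2010-08-02, 2010-08-06, 2010-08-09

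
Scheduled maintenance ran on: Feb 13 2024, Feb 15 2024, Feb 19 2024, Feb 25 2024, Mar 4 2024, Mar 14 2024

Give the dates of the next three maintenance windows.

The spacing grows by 2 each time: 2, 4, 6, 8, 10 days.
Next gap: 12 days. Mar 14 2024 + 12 days = Mar 26 2024.
Next gap: 14 days. Mar 26 2024 + 14 days = Apr 9 2024.
Next gap: 16 days. Apr 9 2024 + 16 days = Apr 25 2024.

Mar 26 2024, Apr 9 2024, Apr 25 2024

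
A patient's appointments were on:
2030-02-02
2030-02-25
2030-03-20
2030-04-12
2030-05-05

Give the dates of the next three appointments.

Every event comes 23 days after the last (23, 23, 23, 23).
2030-05-05 + 23 days = 2030-05-28.
2030-05-28 + 23 days = 2030-06-20.
2030-06-20 + 23 days = 2030-07-13.

2030-05-28, 2030-06-20, 2030-07-13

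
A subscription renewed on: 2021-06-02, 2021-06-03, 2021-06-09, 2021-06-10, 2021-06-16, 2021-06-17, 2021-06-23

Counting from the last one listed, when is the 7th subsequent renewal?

2021-07-15

Every event lands on a Wednesday or Thursday (gaps cycle 1, 6, 1, 6, 1, 6).
So the schedule is: every Wednesday and Thursday.
Next Thursday: 2021-06-24.
The following Wednesday is 2021-06-30.
The following Thursday is 2021-07-01.
The following Wednesday is 2021-07-07.
The following Thursday is 2021-07-08.
The following Wednesday is 2021-07-14.
Next Thursday: 2021-07-15.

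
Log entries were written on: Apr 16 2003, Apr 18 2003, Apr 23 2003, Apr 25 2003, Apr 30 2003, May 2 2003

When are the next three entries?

May 7 2003, May 9 2003, May 14 2003

The gap pattern 2, 5, 2, 5, 2 repeats every 2 events.
These are the Wednesdays and Fridays of each week.
The following Wednesday is May 7 2003.
The following Friday is May 9 2003.
Next Wednesday: May 14 2003.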